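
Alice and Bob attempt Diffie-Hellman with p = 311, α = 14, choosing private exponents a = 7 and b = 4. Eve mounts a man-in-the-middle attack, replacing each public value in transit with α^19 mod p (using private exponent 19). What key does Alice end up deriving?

294

Alice receives Eve's public value M = 14^19 mod 311 instead of the honest one.
14^1 ≡ 14 (mod 311)
14^2 = (14^1)^2 ≡ 14^2 = 196 ≡ 196 (mod 311)
14^4 = (14^2)^2 ≡ 196^2 = 38416 ≡ 163 (mod 311)
14^8 = (14^4)^2 ≡ 163^2 = 26569 ≡ 134 (mod 311)
14^16 = (14^8)^2 ≡ 134^2 = 17956 ≡ 229 (mod 311)
14^19 = 14^16 · 14^2 · 14^1 ≡ 229 · 196 · 14 ≡ 156 (mod 311).
So M = 156. Alice computes K = M^7 mod 311.
156^1 ≡ 156 (mod 311)
156^2 = (156^1)^2 ≡ 156^2 = 24336 ≡ 78 (mod 311)
156^4 = (156^2)^2 ≡ 78^2 = 6084 ≡ 175 (mod 311)
156^7 = 156^4 · 156^2 · 156^1 ≡ 175 · 78 · 156 ≡ 294 (mod 311).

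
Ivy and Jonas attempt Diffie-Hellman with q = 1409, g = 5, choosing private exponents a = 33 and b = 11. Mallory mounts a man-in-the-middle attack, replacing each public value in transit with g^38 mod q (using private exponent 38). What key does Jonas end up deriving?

1399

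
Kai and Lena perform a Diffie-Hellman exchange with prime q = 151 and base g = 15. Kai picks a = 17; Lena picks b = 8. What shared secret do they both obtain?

Lena sends B = g^b mod q = 15^8 mod 151.
15^1 ≡ 15 (mod 151)
15^2 = (15^1)^2 ≡ 15^2 = 225 ≡ 74 (mod 151)
15^4 = (15^2)^2 ≡ 74^2 = 5476 ≡ 40 (mod 151)
15^8 = (15^4)^2 ≡ 40^2 = 1600 ≡ 90 (mod 151)
So B = 90. Kai then computes K = B^a mod q = 90^17 mod 151.
90^1 ≡ 90 (mod 151)
90^2 = (90^1)^2 ≡ 90^2 = 8100 ≡ 97 (mod 151)
90^4 = (90^2)^2 ≡ 97^2 = 9409 ≡ 47 (mod 151)
90^8 = (90^4)^2 ≡ 47^2 = 2209 ≡ 95 (mod 151)
90^16 = (90^8)^2 ≡ 95^2 = 9025 ≡ 116 (mod 151)
90^17 = 90^16 · 90^1 ≡ 116 · 90 ≡ 21 (mod 151).

21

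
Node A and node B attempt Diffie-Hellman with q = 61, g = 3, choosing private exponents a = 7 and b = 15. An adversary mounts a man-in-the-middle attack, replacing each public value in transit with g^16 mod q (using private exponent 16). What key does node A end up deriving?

Node A receives an adversary's public value M = 3^16 mod 61 instead of the honest one.
3^1 ≡ 3 (mod 61)
3^2 = (3^1)^2 ≡ 3^2 = 9 ≡ 9 (mod 61)
3^4 = (3^2)^2 ≡ 9^2 = 81 ≡ 20 (mod 61)
3^8 = (3^4)^2 ≡ 20^2 = 400 ≡ 34 (mod 61)
3^16 = (3^8)^2 ≡ 34^2 = 1156 ≡ 58 (mod 61)
So M = 58. Node A computes K = M^7 mod 61.
58^1 ≡ 58 (mod 61)
58^2 = (58^1)^2 ≡ 58^2 = 3364 ≡ 9 (mod 61)
58^4 = (58^2)^2 ≡ 9^2 = 81 ≡ 20 (mod 61)
58^7 = 58^4 · 58^2 · 58^1 ≡ 20 · 9 · 58 ≡ 9 (mod 61).

9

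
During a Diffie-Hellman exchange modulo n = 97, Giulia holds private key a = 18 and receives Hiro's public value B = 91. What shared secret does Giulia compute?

96

Shared key K = 91^18 mod 97.
91^1 ≡ 91 (mod 97)
91^2 = (91^1)^2 ≡ 91^2 = 8281 ≡ 36 (mod 97)
91^4 = (91^2)^2 ≡ 36^2 = 1296 ≡ 35 (mod 97)
91^8 = (91^4)^2 ≡ 35^2 = 1225 ≡ 61 (mod 97)
91^16 = (91^8)^2 ≡ 61^2 = 3721 ≡ 35 (mod 97)
91^18 = 91^16 · 91^2 ≡ 35 · 36 ≡ 96 (mod 97).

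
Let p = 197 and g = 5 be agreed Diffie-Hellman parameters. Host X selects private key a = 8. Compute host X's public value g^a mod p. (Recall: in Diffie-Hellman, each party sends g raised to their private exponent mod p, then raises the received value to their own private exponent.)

Public value = 5^8 mod 197.
5^1 ≡ 5 (mod 197)
5^2 = (5^1)^2 ≡ 5^2 = 25 ≡ 25 (mod 197)
5^4 = (5^2)^2 ≡ 25^2 = 625 ≡ 34 (mod 197)
5^8 = (5^4)^2 ≡ 34^2 = 1156 ≡ 171 (mod 197)

171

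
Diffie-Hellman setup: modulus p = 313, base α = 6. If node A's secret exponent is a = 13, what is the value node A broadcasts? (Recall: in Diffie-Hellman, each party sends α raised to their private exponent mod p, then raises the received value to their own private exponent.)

288

Public value = 6^13 mod 313.
6^1 ≡ 6 (mod 313)
6^2 = (6^1)^2 ≡ 6^2 = 36 ≡ 36 (mod 313)
6^4 = (6^2)^2 ≡ 36^2 = 1296 ≡ 44 (mod 313)
6^8 = (6^4)^2 ≡ 44^2 = 1936 ≡ 58 (mod 313)
6^13 = 6^8 · 6^4 · 6^1 ≡ 58 · 44 · 6 ≡ 288 (mod 313).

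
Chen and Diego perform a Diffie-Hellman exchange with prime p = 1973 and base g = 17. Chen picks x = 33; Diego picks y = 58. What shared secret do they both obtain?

Diego sends B = g^y mod p = 17^58 mod 1973.
17^1 ≡ 17 (mod 1973)
17^2 = (17^1)^2 ≡ 17^2 = 289 ≡ 289 (mod 1973)
17^4 = (17^2)^2 ≡ 289^2 = 83521 ≡ 655 (mod 1973)
17^8 = (17^4)^2 ≡ 655^2 = 429025 ≡ 884 (mod 1973)
17^16 = (17^8)^2 ≡ 884^2 = 781456 ≡ 148 (mod 1973)
17^32 = (17^16)^2 ≡ 148^2 = 21904 ≡ 201 (mod 1973)
17^58 = 17^32 · 17^16 · 17^8 · 17^2 ≡ 201 · 148 · 884 · 289 ≡ 725 (mod 1973).
So B = 725. Chen then computes K = B^x mod p = 725^33 mod 1973.
725^1 ≡ 725 (mod 1973)
725^2 = (725^1)^2 ≡ 725^2 = 525625 ≡ 807 (mod 1973)
725^4 = (725^2)^2 ≡ 807^2 = 651249 ≡ 159 (mod 1973)
725^8 = (725^4)^2 ≡ 159^2 = 25281 ≡ 1605 (mod 1973)
725^16 = (725^8)^2 ≡ 1605^2 = 2576025 ≡ 1260 (mod 1973)
725^32 = (725^16)^2 ≡ 1260^2 = 1587600 ≡ 1308 (mod 1973)
725^33 = 725^32 · 725^1 ≡ 1308 · 725 ≡ 1260 (mod 1973).

1260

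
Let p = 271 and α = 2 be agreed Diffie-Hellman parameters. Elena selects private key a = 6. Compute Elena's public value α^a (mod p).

64

Public value = 2^6 (mod 271).
2^1 ≡ 2 (mod 271)
2^2 = (2^1)^2 ≡ 2^2 = 4 ≡ 4 (mod 271)
2^4 = (2^2)^2 ≡ 4^2 = 16 ≡ 16 (mod 271)
2^6 = 2^4 · 2^2 ≡ 16 · 4 ≡ 64 (mod 271).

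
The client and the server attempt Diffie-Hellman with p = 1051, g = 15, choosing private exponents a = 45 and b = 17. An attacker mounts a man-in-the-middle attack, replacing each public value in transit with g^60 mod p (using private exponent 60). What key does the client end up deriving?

491

The client receives an attacker's public value M = 15^60 mod 1051 instead of the honest one.
15^1 ≡ 15 (mod 1051)
15^2 = (15^1)^2 ≡ 15^2 = 225 ≡ 225 (mod 1051)
15^4 = (15^2)^2 ≡ 225^2 = 50625 ≡ 177 (mod 1051)
15^8 = (15^4)^2 ≡ 177^2 = 31329 ≡ 850 (mod 1051)
15^16 = (15^8)^2 ≡ 850^2 = 722500 ≡ 463 (mod 1051)
15^32 = (15^16)^2 ≡ 463^2 = 214369 ≡ 1016 (mod 1051)
15^60 = 15^32 · 15^16 · 15^8 · 15^4 ≡ 1016 · 463 · 850 · 177 ≡ 286 (mod 1051).
So M = 286. The client computes K = M^45 mod 1051.
286^1 ≡ 286 (mod 1051)
286^2 = (286^1)^2 ≡ 286^2 = 81796 ≡ 869 (mod 1051)
286^4 = (286^2)^2 ≡ 869^2 = 755161 ≡ 543 (mod 1051)
286^8 = (286^4)^2 ≡ 543^2 = 294849 ≡ 569 (mod 1051)
286^16 = (286^8)^2 ≡ 569^2 = 323761 ≡ 53 (mod 1051)
286^32 = (286^16)^2 ≡ 53^2 = 2809 ≡ 707 (mod 1051)
286^45 = 286^32 · 286^8 · 286^4 · 286^1 ≡ 707 · 569 · 543 · 286 ≡ 491 (mod 1051).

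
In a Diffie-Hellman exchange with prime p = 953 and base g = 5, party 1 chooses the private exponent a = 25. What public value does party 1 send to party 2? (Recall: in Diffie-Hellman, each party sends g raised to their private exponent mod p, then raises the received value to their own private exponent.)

Public value = 5^{25} \pmod{953}.
5^1 ≡ 5 (mod 953)
5^2 = (5^1)^2 ≡ 5^2 = 25 ≡ 25 (mod 953)
5^4 = (5^2)^2 ≡ 25^2 = 625 ≡ 625 (mod 953)
5^8 = (5^4)^2 ≡ 625^2 = 390625 ≡ 848 (mod 953)
5^16 = (5^8)^2 ≡ 848^2 = 719104 ≡ 542 (mod 953)
5^25 = 5^16 · 5^8 · 5^1 ≡ 542 · 848 · 5 ≡ 397 (mod 953).

397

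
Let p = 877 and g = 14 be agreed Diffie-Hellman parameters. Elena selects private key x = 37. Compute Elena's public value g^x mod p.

844

Public value = 14^37 mod 877.
14^1 ≡ 14 (mod 877)
14^2 = (14^1)^2 ≡ 14^2 = 196 ≡ 196 (mod 877)
14^4 = (14^2)^2 ≡ 196^2 = 38416 ≡ 705 (mod 877)
14^8 = (14^4)^2 ≡ 705^2 = 497025 ≡ 643 (mod 877)
14^16 = (14^8)^2 ≡ 643^2 = 413449 ≡ 382 (mod 877)
14^32 = (14^16)^2 ≡ 382^2 = 145924 ≡ 342 (mod 877)
14^37 = 14^32 · 14^4 · 14^1 ≡ 342 · 705 · 14 ≡ 844 (mod 877).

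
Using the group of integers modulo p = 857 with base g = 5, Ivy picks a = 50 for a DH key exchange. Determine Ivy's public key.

345

Public value = 5^50 mod 857.
5^1 ≡ 5 (mod 857)
5^2 = (5^1)^2 ≡ 5^2 = 25 ≡ 25 (mod 857)
5^4 = (5^2)^2 ≡ 25^2 = 625 ≡ 625 (mod 857)
5^8 = (5^4)^2 ≡ 625^2 = 390625 ≡ 690 (mod 857)
5^16 = (5^8)^2 ≡ 690^2 = 476100 ≡ 465 (mod 857)
5^32 = (5^16)^2 ≡ 465^2 = 216225 ≡ 261 (mod 857)
5^50 = 5^32 · 5^16 · 5^2 ≡ 261 · 465 · 25 ≡ 345 (mod 857).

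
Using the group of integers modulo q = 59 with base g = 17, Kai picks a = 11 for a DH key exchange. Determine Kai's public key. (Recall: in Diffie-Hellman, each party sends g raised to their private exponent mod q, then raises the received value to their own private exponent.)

27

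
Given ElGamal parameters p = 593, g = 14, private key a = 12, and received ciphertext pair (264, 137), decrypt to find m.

Shared mask s = c₁^a mod p = 264^12 mod 593.
264^1 ≡ 264 (mod 593)
264^2 = (264^1)^2 ≡ 264^2 = 69696 ≡ 315 (mod 593)
264^4 = (264^2)^2 ≡ 315^2 = 99225 ≡ 194 (mod 593)
264^8 = (264^4)^2 ≡ 194^2 = 37636 ≡ 277 (mod 593)
264^12 = 264^8 · 264^4 ≡ 277 · 194 ≡ 368 (mod 593).
So s = 368; s⁻¹ ≡ 282 (mod 593).
m = c₂ · s⁻¹ mod 593 = 137 · 282 mod 593 = 89.

89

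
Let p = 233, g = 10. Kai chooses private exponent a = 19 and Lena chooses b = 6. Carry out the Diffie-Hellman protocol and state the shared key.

Lena sends B = g^b mod p = 10^6 mod 233.
10^1 ≡ 10 (mod 233)
10^2 = (10^1)^2 ≡ 10^2 = 100 ≡ 100 (mod 233)
10^4 = (10^2)^2 ≡ 100^2 = 10000 ≡ 214 (mod 233)
10^6 = 10^4 · 10^2 ≡ 214 · 100 ≡ 197 (mod 233).
So B = 197. Kai then computes K = B^a mod p = 197^19 mod 233.
197^1 ≡ 197 (mod 233)
197^2 = (197^1)^2 ≡ 197^2 = 38809 ≡ 131 (mod 233)
197^4 = (197^2)^2 ≡ 131^2 = 17161 ≡ 152 (mod 233)
197^8 = (197^4)^2 ≡ 152^2 = 23104 ≡ 37 (mod 233)
197^16 = (197^8)^2 ≡ 37^2 = 1369 ≡ 204 (mod 233)
197^19 = 197^16 · 197^2 · 197^1 ≡ 204 · 131 · 197 ≡ 226 (mod 233).

226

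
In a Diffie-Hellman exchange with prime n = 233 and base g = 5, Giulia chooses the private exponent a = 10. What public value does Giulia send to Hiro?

129

Public value = 5^10 mod 233.
5^1 ≡ 5 (mod 233)
5^2 = (5^1)^2 ≡ 5^2 = 25 ≡ 25 (mod 233)
5^4 = (5^2)^2 ≡ 25^2 = 625 ≡ 159 (mod 233)
5^8 = (5^4)^2 ≡ 159^2 = 25281 ≡ 117 (mod 233)
5^10 = 5^8 · 5^2 ≡ 117 · 25 ≡ 129 (mod 233).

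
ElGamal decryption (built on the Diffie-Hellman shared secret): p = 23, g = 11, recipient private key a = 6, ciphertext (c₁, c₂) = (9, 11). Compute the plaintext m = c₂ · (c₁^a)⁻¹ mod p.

Shared mask s = c₁^a mod p = 9^6 mod 23.
9^1 ≡ 9 (mod 23)
9^2 = (9^1)^2 ≡ 9^2 = 81 ≡ 12 (mod 23)
9^4 = (9^2)^2 ≡ 12^2 = 144 ≡ 6 (mod 23)
9^6 = 9^4 · 9^2 ≡ 6 · 12 ≡ 3 (mod 23).
So s = 3; s⁻¹ ≡ 8 (mod 23).
m = c₂ · s⁻¹ mod 23 = 11 · 8 mod 23 = 19.

19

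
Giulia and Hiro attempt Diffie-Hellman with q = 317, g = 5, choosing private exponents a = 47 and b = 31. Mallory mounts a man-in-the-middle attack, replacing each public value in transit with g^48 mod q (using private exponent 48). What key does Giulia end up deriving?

Giulia receives Mallory's public value M = 5^48 mod 317 instead of the honest one.
5^1 ≡ 5 (mod 317)
5^2 = (5^1)^2 ≡ 5^2 = 25 ≡ 25 (mod 317)
5^4 = (5^2)^2 ≡ 25^2 = 625 ≡ 308 (mod 317)
5^8 = (5^4)^2 ≡ 308^2 = 94864 ≡ 81 (mod 317)
5^16 = (5^8)^2 ≡ 81^2 = 6561 ≡ 221 (mod 317)
5^32 = (5^16)^2 ≡ 221^2 = 48841 ≡ 23 (mod 317)
5^48 = 5^32 · 5^16 ≡ 23 · 221 ≡ 11 (mod 317).
So M = 11. Giulia computes K = M^47 mod 317.
11^1 ≡ 11 (mod 317)
11^2 = (11^1)^2 ≡ 11^2 = 121 ≡ 121 (mod 317)
11^4 = (11^2)^2 ≡ 121^2 = 14641 ≡ 59 (mod 317)
11^8 = (11^4)^2 ≡ 59^2 = 3481 ≡ 311 (mod 317)
11^16 = (11^8)^2 ≡ 311^2 = 96721 ≡ 36 (mod 317)
11^32 = (11^16)^2 ≡ 36^2 = 1296 ≡ 28 (mod 317)
11^47 = 11^32 · 11^8 · 11^4 · 11^2 · 11^1 ≡ 28 · 311 · 59 · 121 · 11 ≡ 34 (mod 317).

34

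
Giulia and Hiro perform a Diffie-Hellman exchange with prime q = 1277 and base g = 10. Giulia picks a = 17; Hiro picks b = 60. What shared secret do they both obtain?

Giulia sends A = g^a mod q = 10^17 mod 1277.
10^1 ≡ 10 (mod 1277)
10^2 = (10^1)^2 ≡ 10^2 = 100 ≡ 100 (mod 1277)
10^4 = (10^2)^2 ≡ 100^2 = 10000 ≡ 1061 (mod 1277)
10^8 = (10^4)^2 ≡ 1061^2 = 1125721 ≡ 684 (mod 1277)
10^16 = (10^8)^2 ≡ 684^2 = 467856 ≡ 474 (mod 1277)
10^17 = 10^16 · 10^1 ≡ 474 · 10 ≡ 909 (mod 1277).
So A = 909. Hiro then computes K = A^b mod q = 909^60 mod 1277.
909^1 ≡ 909 (mod 1277)
909^2 = (909^1)^2 ≡ 909^2 = 826281 ≡ 62 (mod 1277)
909^4 = (909^2)^2 ≡ 62^2 = 3844 ≡ 13 (mod 1277)
909^8 = (909^4)^2 ≡ 13^2 = 169 ≡ 169 (mod 1277)
909^16 = (909^8)^2 ≡ 169^2 = 28561 ≡ 467 (mod 1277)
909^32 = (909^16)^2 ≡ 467^2 = 218089 ≡ 999 (mod 1277)
909^60 = 909^32 · 909^16 · 909^8 · 909^4 ≡ 999 · 467 · 169 · 13 ≡ 444 (mod 1277).

444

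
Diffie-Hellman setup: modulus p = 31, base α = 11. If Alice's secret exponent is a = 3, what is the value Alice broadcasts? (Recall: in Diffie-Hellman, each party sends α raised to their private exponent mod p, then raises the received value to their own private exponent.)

29

Public value = 11^3 mod 31.
11^1 ≡ 11 (mod 31)
11^2 = (11^1)^2 ≡ 11^2 = 121 ≡ 28 (mod 31)
11^3 = 11^2 · 11^1 ≡ 28 · 11 ≡ 29 (mod 31).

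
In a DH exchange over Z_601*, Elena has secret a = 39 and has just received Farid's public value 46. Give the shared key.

278

Shared key K = 46^39 mod 601.
46^1 ≡ 46 (mod 601)
46^2 = (46^1)^2 ≡ 46^2 = 2116 ≡ 313 (mod 601)
46^4 = (46^2)^2 ≡ 313^2 = 97969 ≡ 6 (mod 601)
46^8 = (46^4)^2 ≡ 6^2 = 36 ≡ 36 (mod 601)
46^16 = (46^8)^2 ≡ 36^2 = 1296 ≡ 94 (mod 601)
46^32 = (46^16)^2 ≡ 94^2 = 8836 ≡ 422 (mod 601)
46^39 = 46^32 · 46^4 · 46^2 · 46^1 ≡ 422 · 6 · 313 · 46 ≡ 278 (mod 601).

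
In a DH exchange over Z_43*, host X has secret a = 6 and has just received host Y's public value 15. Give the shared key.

11

Shared key K = 15^6 mod 43.
15^1 ≡ 15 (mod 43)
15^2 = (15^1)^2 ≡ 15^2 = 225 ≡ 10 (mod 43)
15^4 = (15^2)^2 ≡ 10^2 = 100 ≡ 14 (mod 43)
15^6 = 15^4 · 15^2 ≡ 14 · 10 ≡ 11 (mod 43).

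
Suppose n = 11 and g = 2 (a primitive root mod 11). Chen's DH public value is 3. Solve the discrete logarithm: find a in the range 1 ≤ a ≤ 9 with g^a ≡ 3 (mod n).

8

Try successive powers of 2 modulo 11:
2^1 ≡ 2
2^2 ≡ 4
2^3 ≡ 8
2^4 ≡ 5
2^5 ≡ 10
2^6 ≡ 9
2^7 ≡ 7
2^8 ≡ 3
Found: a = 8.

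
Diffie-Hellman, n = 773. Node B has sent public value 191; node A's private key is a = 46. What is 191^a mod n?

Shared key K = 191^46 mod 773.
191^1 ≡ 191 (mod 773)
191^2 = (191^1)^2 ≡ 191^2 = 36481 ≡ 150 (mod 773)
191^4 = (191^2)^2 ≡ 150^2 = 22500 ≡ 83 (mod 773)
191^8 = (191^4)^2 ≡ 83^2 = 6889 ≡ 705 (mod 773)
191^16 = (191^8)^2 ≡ 705^2 = 497025 ≡ 759 (mod 773)
191^32 = (191^16)^2 ≡ 759^2 = 576081 ≡ 196 (mod 773)
191^46 = 191^32 · 191^8 · 191^4 · 191^2 ≡ 196 · 705 · 83 · 150 ≡ 126 (mod 773).

126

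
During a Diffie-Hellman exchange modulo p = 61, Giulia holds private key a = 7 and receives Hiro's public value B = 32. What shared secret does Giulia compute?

29

Shared key K = 32^7 mod 61.
32^1 ≡ 32 (mod 61)
32^2 = (32^1)^2 ≡ 32^2 = 1024 ≡ 48 (mod 61)
32^4 = (32^2)^2 ≡ 48^2 = 2304 ≡ 47 (mod 61)
32^7 = 32^4 · 32^2 · 32^1 ≡ 47 · 48 · 32 ≡ 29 (mod 61).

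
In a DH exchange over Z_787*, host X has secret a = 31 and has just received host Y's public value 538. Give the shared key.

601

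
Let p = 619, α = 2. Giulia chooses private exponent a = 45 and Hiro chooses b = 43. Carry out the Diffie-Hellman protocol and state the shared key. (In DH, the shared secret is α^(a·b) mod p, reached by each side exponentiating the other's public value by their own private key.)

192

Giulia sends A = α^a mod p = 2^45 mod 619.
2^1 ≡ 2 (mod 619)
2^2 = (2^1)^2 ≡ 2^2 = 4 ≡ 4 (mod 619)
2^4 = (2^2)^2 ≡ 4^2 = 16 ≡ 16 (mod 619)
2^8 = (2^4)^2 ≡ 16^2 = 256 ≡ 256 (mod 619)
2^16 = (2^8)^2 ≡ 256^2 = 65536 ≡ 541 (mod 619)
2^32 = (2^16)^2 ≡ 541^2 = 292681 ≡ 513 (mod 619)
2^45 = 2^32 · 2^8 · 2^4 · 2^1 ≡ 513 · 256 · 16 · 2 ≡ 105 (mod 619).
So A = 105. Hiro then computes K = A^b mod p = 105^43 mod 619.
105^1 ≡ 105 (mod 619)
105^2 = (105^1)^2 ≡ 105^2 = 11025 ≡ 502 (mod 619)
105^4 = (105^2)^2 ≡ 502^2 = 252004 ≡ 71 (mod 619)
105^8 = (105^4)^2 ≡ 71^2 = 5041 ≡ 89 (mod 619)
105^16 = (105^8)^2 ≡ 89^2 = 7921 ≡ 493 (mod 619)
105^32 = (105^16)^2 ≡ 493^2 = 243049 ≡ 401 (mod 619)
105^43 = 105^32 · 105^8 · 105^2 · 105^1 ≡ 401 · 89 · 502 · 105 ≡ 192 (mod 619).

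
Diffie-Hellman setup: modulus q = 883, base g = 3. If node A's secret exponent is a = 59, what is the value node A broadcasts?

109

Public value = 3^59 (mod 883).
3^1 ≡ 3 (mod 883)
3^2 = (3^1)^2 ≡ 3^2 = 9 ≡ 9 (mod 883)
3^4 = (3^2)^2 ≡ 9^2 = 81 ≡ 81 (mod 883)
3^8 = (3^4)^2 ≡ 81^2 = 6561 ≡ 380 (mod 883)
3^16 = (3^8)^2 ≡ 380^2 = 144400 ≡ 471 (mod 883)
3^32 = (3^16)^2 ≡ 471^2 = 221841 ≡ 208 (mod 883)
3^59 = 3^32 · 3^16 · 3^8 · 3^2 · 3^1 ≡ 208 · 471 · 380 · 9 · 3 ≡ 109 (mod 883).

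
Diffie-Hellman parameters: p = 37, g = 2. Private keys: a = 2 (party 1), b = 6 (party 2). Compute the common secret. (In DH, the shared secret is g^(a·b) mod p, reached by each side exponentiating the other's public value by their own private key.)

26

Party 1 sends A = g^a mod p = 2^2 mod 37.
2^1 ≡ 2 (mod 37)
2^2 = (2^1)^2 ≡ 2^2 = 4 ≡ 4 (mod 37)
So A = 4. Party 2 then computes K = A^b mod p = 4^6 mod 37.
4^1 ≡ 4 (mod 37)
4^2 = (4^1)^2 ≡ 4^2 = 16 ≡ 16 (mod 37)
4^4 = (4^2)^2 ≡ 16^2 = 256 ≡ 34 (mod 37)
4^6 = 4^4 · 4^2 ≡ 34 · 16 ≡ 26 (mod 37).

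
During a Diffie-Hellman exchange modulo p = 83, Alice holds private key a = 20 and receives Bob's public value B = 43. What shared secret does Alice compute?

Shared key K = 43^20 mod 83.
43^1 ≡ 43 (mod 83)
43^2 = (43^1)^2 ≡ 43^2 = 1849 ≡ 23 (mod 83)
43^4 = (43^2)^2 ≡ 23^2 = 529 ≡ 31 (mod 83)
43^8 = (43^4)^2 ≡ 31^2 = 961 ≡ 48 (mod 83)
43^16 = (43^8)^2 ≡ 48^2 = 2304 ≡ 63 (mod 83)
43^20 = 43^16 · 43^4 ≡ 63 · 31 ≡ 44 (mod 83).

44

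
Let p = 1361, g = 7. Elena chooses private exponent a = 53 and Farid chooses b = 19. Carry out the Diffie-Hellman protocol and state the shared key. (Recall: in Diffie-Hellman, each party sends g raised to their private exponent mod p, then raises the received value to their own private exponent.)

Farid sends B = g^b mod p = 7^19 mod 1361.
7^1 ≡ 7 (mod 1361)
7^2 = (7^1)^2 ≡ 7^2 = 49 ≡ 49 (mod 1361)
7^4 = (7^2)^2 ≡ 49^2 = 2401 ≡ 1040 (mod 1361)
7^8 = (7^4)^2 ≡ 1040^2 = 1081600 ≡ 966 (mod 1361)
7^16 = (7^8)^2 ≡ 966^2 = 933156 ≡ 871 (mod 1361)
7^19 = 7^16 · 7^2 · 7^1 ≡ 871 · 49 · 7 ≡ 694 (mod 1361).
So B = 694. Elena then computes K = B^a mod p = 694^53 mod 1361.
694^1 ≡ 694 (mod 1361)
694^2 = (694^1)^2 ≡ 694^2 = 481636 ≡ 1203 (mod 1361)
694^4 = (694^2)^2 ≡ 1203^2 = 1447209 ≡ 466 (mod 1361)
694^8 = (694^4)^2 ≡ 466^2 = 217156 ≡ 757 (mod 1361)
694^16 = (694^8)^2 ≡ 757^2 = 573049 ≡ 68 (mod 1361)
694^32 = (694^16)^2 ≡ 68^2 = 4624 ≡ 541 (mod 1361)
694^53 = 694^32 · 694^16 · 694^4 · 694^1 ≡ 541 · 68 · 466 · 694 ≡ 702 (mod 1361).

702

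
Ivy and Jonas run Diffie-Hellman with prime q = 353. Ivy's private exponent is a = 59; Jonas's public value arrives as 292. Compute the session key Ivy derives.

32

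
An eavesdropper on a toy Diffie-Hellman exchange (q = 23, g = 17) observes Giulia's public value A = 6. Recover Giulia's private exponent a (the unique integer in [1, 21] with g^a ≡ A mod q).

Try successive powers of 17 modulo 23:
17^1 ≡ 17
17^2 ≡ 13
17^3 ≡ 14
17^4 ≡ 8
17^5 ≡ 21
17^6 ≡ 12
17^7 ≡ 20
17^8 ≡ 18
17^9 ≡ 7
17^10 ≡ 4
17^11 ≡ 22
17^12 ≡ 6
Found: a = 12.

12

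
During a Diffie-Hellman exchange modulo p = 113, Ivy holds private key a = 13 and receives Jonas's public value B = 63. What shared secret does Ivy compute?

Shared key K = 63^13 mod 113.
63^1 ≡ 63 (mod 113)
63^2 = (63^1)^2 ≡ 63^2 = 3969 ≡ 14 (mod 113)
63^4 = (63^2)^2 ≡ 14^2 = 196 ≡ 83 (mod 113)
63^8 = (63^4)^2 ≡ 83^2 = 6889 ≡ 109 (mod 113)
63^13 = 63^8 · 63^4 · 63^1 ≡ 109 · 83 · 63 ≡ 102 (mod 113).

102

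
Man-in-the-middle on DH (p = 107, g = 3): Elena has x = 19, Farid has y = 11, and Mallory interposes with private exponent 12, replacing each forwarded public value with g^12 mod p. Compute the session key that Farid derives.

101

Farid receives Mallory's public value M = 3^12 mod 107 instead of the honest one.
3^1 ≡ 3 (mod 107)
3^2 = (3^1)^2 ≡ 3^2 = 9 ≡ 9 (mod 107)
3^4 = (3^2)^2 ≡ 9^2 = 81 ≡ 81 (mod 107)
3^8 = (3^4)^2 ≡ 81^2 = 6561 ≡ 34 (mod 107)
3^12 = 3^8 · 3^4 ≡ 34 · 81 ≡ 79 (mod 107).
So M = 79. Farid computes K = M^11 mod 107.
79^1 ≡ 79 (mod 107)
79^2 = (79^1)^2 ≡ 79^2 = 6241 ≡ 35 (mod 107)
79^4 = (79^2)^2 ≡ 35^2 = 1225 ≡ 48 (mod 107)
79^8 = (79^4)^2 ≡ 48^2 = 2304 ≡ 57 (mod 107)
79^11 = 79^8 · 79^2 · 79^1 ≡ 57 · 35 · 79 ≡ 101 (mod 107).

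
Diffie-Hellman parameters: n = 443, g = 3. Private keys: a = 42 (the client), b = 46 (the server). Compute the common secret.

360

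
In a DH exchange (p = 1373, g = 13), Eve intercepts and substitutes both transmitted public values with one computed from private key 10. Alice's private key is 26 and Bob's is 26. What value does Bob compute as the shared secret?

Bob receives Eve's public value M = 13^10 mod 1373 instead of the honest one.
13^1 ≡ 13 (mod 1373)
13^2 = (13^1)^2 ≡ 13^2 = 169 ≡ 169 (mod 1373)
13^4 = (13^2)^2 ≡ 169^2 = 28561 ≡ 1101 (mod 1373)
13^8 = (13^4)^2 ≡ 1101^2 = 1212201 ≡ 1215 (mod 1373)
13^10 = 13^8 · 13^2 ≡ 1215 · 169 ≡ 758 (mod 1373).
So M = 758. Bob computes K = M^26 mod 1373.
758^1 ≡ 758 (mod 1373)
758^2 = (758^1)^2 ≡ 758^2 = 574564 ≡ 650 (mod 1373)
758^4 = (758^2)^2 ≡ 650^2 = 422500 ≡ 989 (mod 1373)
758^8 = (758^4)^2 ≡ 989^2 = 978121 ≡ 545 (mod 1373)
758^16 = (758^8)^2 ≡ 545^2 = 297025 ≡ 457 (mod 1373)
758^26 = 758^16 · 758^8 · 758^2 ≡ 457 · 545 · 650 ≡ 447 (mod 1373).

447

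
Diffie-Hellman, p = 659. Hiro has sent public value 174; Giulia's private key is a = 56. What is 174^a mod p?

Shared key K = 174^56 mod 659.
174^1 ≡ 174 (mod 659)
174^2 = (174^1)^2 ≡ 174^2 = 30276 ≡ 621 (mod 659)
174^4 = (174^2)^2 ≡ 621^2 = 385641 ≡ 126 (mod 659)
174^8 = (174^4)^2 ≡ 126^2 = 15876 ≡ 60 (mod 659)
174^16 = (174^8)^2 ≡ 60^2 = 3600 ≡ 305 (mod 659)
174^32 = (174^16)^2 ≡ 305^2 = 93025 ≡ 106 (mod 659)
174^56 = 174^32 · 174^16 · 174^8 ≡ 106 · 305 · 60 ≡ 363 (mod 659).

363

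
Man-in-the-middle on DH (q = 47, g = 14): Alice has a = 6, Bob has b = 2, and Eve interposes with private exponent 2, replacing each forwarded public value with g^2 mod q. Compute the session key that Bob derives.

Bob receives Eve's public value M = 14^2 mod 47 instead of the honest one.
14^1 ≡ 14 (mod 47)
14^2 = (14^1)^2 ≡ 14^2 = 196 ≡ 8 (mod 47)
So M = 8. Bob computes K = M^2 mod 47.
8^1 ≡ 8 (mod 47)
8^2 = (8^1)^2 ≡ 8^2 = 64 ≡ 17 (mod 47)

17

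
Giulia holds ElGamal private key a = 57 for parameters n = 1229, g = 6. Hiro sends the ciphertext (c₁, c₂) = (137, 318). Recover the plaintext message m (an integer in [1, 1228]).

Shared mask s = c₁^a mod n = 137^57 mod 1229.
137^1 ≡ 137 (mod 1229)
137^2 = (137^1)^2 ≡ 137^2 = 18769 ≡ 334 (mod 1229)
137^4 = (137^2)^2 ≡ 334^2 = 111556 ≡ 946 (mod 1229)
137^8 = (137^4)^2 ≡ 946^2 = 894916 ≡ 204 (mod 1229)
137^16 = (137^8)^2 ≡ 204^2 = 41616 ≡ 1059 (mod 1229)
137^32 = (137^16)^2 ≡ 1059^2 = 1121481 ≡ 633 (mod 1229)
137^57 = 137^32 · 137^16 · 137^8 · 137^1 ≡ 633 · 1059 · 204 · 137 ≡ 391 (mod 1229).
So s = 391; s⁻¹ ≡ 1207 (mod 1229).
m = c₂ · s⁻¹ mod 1229 = 318 · 1207 mod 1229 = 378.

378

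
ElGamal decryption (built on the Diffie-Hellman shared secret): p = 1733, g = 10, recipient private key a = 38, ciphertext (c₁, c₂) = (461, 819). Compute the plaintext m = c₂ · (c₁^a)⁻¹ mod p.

Shared mask s = c₁^a mod p = 461^38 mod 1733.
461^1 ≡ 461 (mod 1733)
461^2 = (461^1)^2 ≡ 461^2 = 212521 ≡ 1095 (mod 1733)
461^4 = (461^2)^2 ≡ 1095^2 = 1199025 ≡ 1522 (mod 1733)
461^8 = (461^4)^2 ≡ 1522^2 = 2316484 ≡ 1196 (mod 1733)
461^16 = (461^8)^2 ≡ 1196^2 = 1430416 ≡ 691 (mod 1733)
461^32 = (461^16)^2 ≡ 691^2 = 477481 ≡ 906 (mod 1733)
461^38 = 461^32 · 461^4 · 461^2 ≡ 906 · 1522 · 1095 ≡ 567 (mod 1733).
So s = 567; s⁻¹ ≡ 379 (mod 1733).
m = c₂ · s⁻¹ mod 1733 = 819 · 379 mod 1733 = 194.

194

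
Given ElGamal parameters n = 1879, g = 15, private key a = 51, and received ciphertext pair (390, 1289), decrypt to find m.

1647

Shared mask s = c₁^a mod n = 390^51 mod 1879.
390^1 ≡ 390 (mod 1879)
390^2 = (390^1)^2 ≡ 390^2 = 152100 ≡ 1780 (mod 1879)
390^4 = (390^2)^2 ≡ 1780^2 = 3168400 ≡ 406 (mod 1879)
390^8 = (390^4)^2 ≡ 406^2 = 164836 ≡ 1363 (mod 1879)
390^16 = (390^8)^2 ≡ 1363^2 = 1857769 ≡ 1317 (mod 1879)
390^32 = (390^16)^2 ≡ 1317^2 = 1734489 ≡ 172 (mod 1879)
390^51 = 390^32 · 390^16 · 390^2 · 390^1 ≡ 172 · 1317 · 1780 · 390 ≡ 1347 (mod 1879).
So s = 1347; s⁻¹ ≡ 166 (mod 1879).
m = c₂ · s⁻¹ mod 1879 = 1289 · 166 mod 1879 = 1647.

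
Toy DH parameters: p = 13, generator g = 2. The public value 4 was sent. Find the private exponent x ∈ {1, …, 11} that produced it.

Try successive powers of 2 modulo 13:
2^1 ≡ 2
2^2 ≡ 4
Found: x = 2.

2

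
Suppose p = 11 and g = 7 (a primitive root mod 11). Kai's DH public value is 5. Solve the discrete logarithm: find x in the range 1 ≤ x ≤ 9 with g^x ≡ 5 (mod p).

Try successive powers of 7 modulo 11:
7^1 ≡ 7
7^2 ≡ 5
Found: x = 2.

2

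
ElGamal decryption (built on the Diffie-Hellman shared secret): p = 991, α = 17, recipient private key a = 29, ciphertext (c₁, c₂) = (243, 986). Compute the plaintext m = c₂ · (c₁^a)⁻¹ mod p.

Shared mask s = c₁^a mod p = 243^29 mod 991.
243^1 ≡ 243 (mod 991)
243^2 = (243^1)^2 ≡ 243^2 = 59049 ≡ 580 (mod 991)
243^4 = (243^2)^2 ≡ 580^2 = 336400 ≡ 451 (mod 991)
243^8 = (243^4)^2 ≡ 451^2 = 203401 ≡ 246 (mod 991)
243^16 = (243^8)^2 ≡ 246^2 = 60516 ≡ 65 (mod 991)
243^29 = 243^16 · 243^8 · 243^4 · 243^1 ≡ 65 · 246 · 451 · 243 ≡ 824 (mod 991).
So s = 824; s⁻¹ ≡ 540 (mod 991).
m = c₂ · s⁻¹ mod 991 = 986 · 540 mod 991 = 273.

273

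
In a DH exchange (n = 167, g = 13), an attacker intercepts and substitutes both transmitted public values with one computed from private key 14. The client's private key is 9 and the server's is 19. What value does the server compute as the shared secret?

12

The server receives an attacker's public value M = 13^14 mod 167 instead of the honest one.
13^1 ≡ 13 (mod 167)
13^2 = (13^1)^2 ≡ 13^2 = 169 ≡ 2 (mod 167)
13^4 = (13^2)^2 ≡ 2^2 = 4 ≡ 4 (mod 167)
13^8 = (13^4)^2 ≡ 4^2 = 16 ≡ 16 (mod 167)
13^14 = 13^8 · 13^4 · 13^2 ≡ 16 · 4 · 2 ≡ 128 (mod 167).
So M = 128. The server computes K = M^19 mod 167.
128^1 ≡ 128 (mod 167)
128^2 = (128^1)^2 ≡ 128^2 = 16384 ≡ 18 (mod 167)
128^4 = (128^2)^2 ≡ 18^2 = 324 ≡ 157 (mod 167)
128^8 = (128^4)^2 ≡ 157^2 = 24649 ≡ 100 (mod 167)
128^16 = (128^8)^2 ≡ 100^2 = 10000 ≡ 147 (mod 167)
128^19 = 128^16 · 128^2 · 128^1 ≡ 147 · 18 · 128 ≡ 12 (mod 167).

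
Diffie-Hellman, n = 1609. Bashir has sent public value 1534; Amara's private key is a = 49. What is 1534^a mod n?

1417

Shared key K = 1534^49 mod 1609.
1534^1 ≡ 1534 (mod 1609)
1534^2 = (1534^1)^2 ≡ 1534^2 = 2353156 ≡ 798 (mod 1609)
1534^4 = (1534^2)^2 ≡ 798^2 = 636804 ≡ 1249 (mod 1609)
1534^8 = (1534^4)^2 ≡ 1249^2 = 1560001 ≡ 880 (mod 1609)
1534^16 = (1534^8)^2 ≡ 880^2 = 774400 ≡ 471 (mod 1609)
1534^32 = (1534^16)^2 ≡ 471^2 = 221841 ≡ 1408 (mod 1609)
1534^49 = 1534^32 · 1534^16 · 1534^1 ≡ 1408 · 471 · 1534 ≡ 1417 (mod 1609).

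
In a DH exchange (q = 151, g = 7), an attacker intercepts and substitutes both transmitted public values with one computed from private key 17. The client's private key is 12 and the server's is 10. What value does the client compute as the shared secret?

The client receives an attacker's public value M = 7^17 mod 151 instead of the honest one.
7^1 ≡ 7 (mod 151)
7^2 = (7^1)^2 ≡ 7^2 = 49 ≡ 49 (mod 151)
7^4 = (7^2)^2 ≡ 49^2 = 2401 ≡ 136 (mod 151)
7^8 = (7^4)^2 ≡ 136^2 = 18496 ≡ 74 (mod 151)
7^16 = (7^8)^2 ≡ 74^2 = 5476 ≡ 40 (mod 151)
7^17 = 7^16 · 7^1 ≡ 40 · 7 ≡ 129 (mod 151).
So M = 129. The client computes K = M^12 mod 151.
129^1 ≡ 129 (mod 151)
129^2 = (129^1)^2 ≡ 129^2 = 16641 ≡ 31 (mod 151)
129^4 = (129^2)^2 ≡ 31^2 = 961 ≡ 55 (mod 151)
129^8 = (129^4)^2 ≡ 55^2 = 3025 ≡ 5 (mod 151)
129^12 = 129^8 · 129^4 ≡ 5 · 55 ≡ 124 (mod 151).

124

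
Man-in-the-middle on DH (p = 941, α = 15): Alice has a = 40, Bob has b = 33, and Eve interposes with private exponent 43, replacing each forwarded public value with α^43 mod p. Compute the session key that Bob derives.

555

Bob receives Eve's public value M = 15^43 mod 941 instead of the honest one.
15^1 ≡ 15 (mod 941)
15^2 = (15^1)^2 ≡ 15^2 = 225 ≡ 225 (mod 941)
15^4 = (15^2)^2 ≡ 225^2 = 50625 ≡ 752 (mod 941)
15^8 = (15^4)^2 ≡ 752^2 = 565504 ≡ 904 (mod 941)
15^16 = (15^8)^2 ≡ 904^2 = 817216 ≡ 428 (mod 941)
15^32 = (15^16)^2 ≡ 428^2 = 183184 ≡ 630 (mod 941)
15^43 = 15^32 · 15^8 · 15^2 · 15^1 ≡ 630 · 904 · 225 · 15 ≡ 114 (mod 941).
So M = 114. Bob computes K = M^33 mod 941.
114^1 ≡ 114 (mod 941)
114^2 = (114^1)^2 ≡ 114^2 = 12996 ≡ 763 (mod 941)
114^4 = (114^2)^2 ≡ 763^2 = 582169 ≡ 631 (mod 941)
114^8 = (114^4)^2 ≡ 631^2 = 398161 ≡ 118 (mod 941)
114^16 = (114^8)^2 ≡ 118^2 = 13924 ≡ 750 (mod 941)
114^32 = (114^16)^2 ≡ 750^2 = 562500 ≡ 723 (mod 941)
114^33 = 114^32 · 114^1 ≡ 723 · 114 ≡ 555 (mod 941).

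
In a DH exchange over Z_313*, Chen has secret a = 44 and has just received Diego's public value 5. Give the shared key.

312

Shared key K = 5^44 mod 313.
5^1 ≡ 5 (mod 313)
5^2 = (5^1)^2 ≡ 5^2 = 25 ≡ 25 (mod 313)
5^4 = (5^2)^2 ≡ 25^2 = 625 ≡ 312 (mod 313)
5^8 = (5^4)^2 ≡ 312^2 = 97344 ≡ 1 (mod 313)
5^16 = (5^8)^2 ≡ 1^2 = 1 ≡ 1 (mod 313)
5^32 = (5^16)^2 ≡ 1^2 = 1 ≡ 1 (mod 313)
5^44 = 5^32 · 5^8 · 5^4 ≡ 1 · 1 · 312 ≡ 312 (mod 313).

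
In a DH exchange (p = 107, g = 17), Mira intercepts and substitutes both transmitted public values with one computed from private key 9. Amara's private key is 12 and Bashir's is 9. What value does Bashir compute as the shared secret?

104

Bashir receives Mira's public value M = 17^9 mod 107 instead of the honest one.
17^1 ≡ 17 (mod 107)
17^2 = (17^1)^2 ≡ 17^2 = 289 ≡ 75 (mod 107)
17^4 = (17^2)^2 ≡ 75^2 = 5625 ≡ 61 (mod 107)
17^8 = (17^4)^2 ≡ 61^2 = 3721 ≡ 83 (mod 107)
17^9 = 17^8 · 17^1 ≡ 83 · 17 ≡ 20 (mod 107).
So M = 20. Bashir computes K = M^9 mod 107.
20^1 ≡ 20 (mod 107)
20^2 = (20^1)^2 ≡ 20^2 = 400 ≡ 79 (mod 107)
20^4 = (20^2)^2 ≡ 79^2 = 6241 ≡ 35 (mod 107)
20^8 = (20^4)^2 ≡ 35^2 = 1225 ≡ 48 (mod 107)
20^9 = 20^8 · 20^1 ≡ 48 · 20 ≡ 104 (mod 107).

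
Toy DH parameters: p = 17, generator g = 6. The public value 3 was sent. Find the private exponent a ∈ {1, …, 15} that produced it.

Try successive powers of 6 modulo 17:
6^1 ≡ 6
6^2 ≡ 2
6^3 ≡ 12
6^4 ≡ 4
6^5 ≡ 7
6^6 ≡ 8
6^7 ≡ 14
6^8 ≡ 16
6^9 ≡ 11
6^10 ≡ 15
6^11 ≡ 5
6^12 ≡ 13
6^13 ≡ 10
6^14 ≡ 9
6^15 ≡ 3
Found: a = 15.

15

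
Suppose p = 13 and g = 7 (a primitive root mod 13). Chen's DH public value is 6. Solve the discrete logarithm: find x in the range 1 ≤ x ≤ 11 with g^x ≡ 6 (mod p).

Try successive powers of 7 modulo 13:
7^1 ≡ 7
7^2 ≡ 10
7^3 ≡ 5
7^4 ≡ 9
7^5 ≡ 11
7^6 ≡ 12
7^7 ≡ 6
Found: x = 7.

7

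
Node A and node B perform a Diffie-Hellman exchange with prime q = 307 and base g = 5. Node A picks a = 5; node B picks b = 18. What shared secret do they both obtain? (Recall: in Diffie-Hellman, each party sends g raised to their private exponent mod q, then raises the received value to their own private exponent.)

280

Node B sends B = g^b mod q = 5^18 mod 307.
5^1 ≡ 5 (mod 307)
5^2 = (5^1)^2 ≡ 5^2 = 25 ≡ 25 (mod 307)
5^4 = (5^2)^2 ≡ 25^2 = 625 ≡ 11 (mod 307)
5^8 = (5^4)^2 ≡ 11^2 = 121 ≡ 121 (mod 307)
5^16 = (5^8)^2 ≡ 121^2 = 14641 ≡ 212 (mod 307)
5^18 = 5^16 · 5^2 ≡ 212 · 25 ≡ 81 (mod 307).
So B = 81. Node A then computes K = B^a mod q = 81^5 mod 307.
81^1 ≡ 81 (mod 307)
81^2 = (81^1)^2 ≡ 81^2 = 6561 ≡ 114 (mod 307)
81^4 = (81^2)^2 ≡ 114^2 = 12996 ≡ 102 (mod 307)
81^5 = 81^4 · 81^1 ≡ 102 · 81 ≡ 280 (mod 307).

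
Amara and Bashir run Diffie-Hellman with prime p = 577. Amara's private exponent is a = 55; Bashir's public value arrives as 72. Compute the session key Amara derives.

Shared key K = 72^55 mod 577.
72^1 ≡ 72 (mod 577)
72^2 = (72^1)^2 ≡ 72^2 = 5184 ≡ 568 (mod 577)
72^4 = (72^2)^2 ≡ 568^2 = 322624 ≡ 81 (mod 577)
72^8 = (72^4)^2 ≡ 81^2 = 6561 ≡ 214 (mod 577)
72^16 = (72^8)^2 ≡ 214^2 = 45796 ≡ 213 (mod 577)
72^32 = (72^16)^2 ≡ 213^2 = 45369 ≡ 363 (mod 577)
72^55 = 72^32 · 72^16 · 72^4 · 72^2 · 72^1 ≡ 363 · 213 · 81 · 568 · 72 ≡ 19 (mod 577).

19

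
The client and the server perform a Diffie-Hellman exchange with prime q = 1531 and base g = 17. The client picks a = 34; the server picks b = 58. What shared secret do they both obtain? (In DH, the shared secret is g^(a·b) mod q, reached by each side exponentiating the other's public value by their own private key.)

The client sends A = g^a mod q = 17^34 mod 1531.
17^1 ≡ 17 (mod 1531)
17^2 = (17^1)^2 ≡ 17^2 = 289 ≡ 289 (mod 1531)
17^4 = (17^2)^2 ≡ 289^2 = 83521 ≡ 847 (mod 1531)
17^8 = (17^4)^2 ≡ 847^2 = 717409 ≡ 901 (mod 1531)
17^16 = (17^8)^2 ≡ 901^2 = 811801 ≡ 371 (mod 1531)
17^32 = (17^16)^2 ≡ 371^2 = 137641 ≡ 1382 (mod 1531)
17^34 = 17^32 · 17^2 ≡ 1382 · 289 ≡ 1338 (mod 1531).
So A = 1338. The server then computes K = A^b mod q = 1338^58 mod 1531.
1338^1 ≡ 1338 (mod 1531)
1338^2 = (1338^1)^2 ≡ 1338^2 = 1790244 ≡ 505 (mod 1531)
1338^4 = (1338^2)^2 ≡ 505^2 = 255025 ≡ 879 (mod 1531)
1338^8 = (1338^4)^2 ≡ 879^2 = 772641 ≡ 1017 (mod 1531)
1338^16 = (1338^8)^2 ≡ 1017^2 = 1034289 ≡ 864 (mod 1531)
1338^32 = (1338^16)^2 ≡ 864^2 = 746496 ≡ 899 (mod 1531)
1338^58 = 1338^32 · 1338^16 · 1338^8 · 1338^2 ≡ 899 · 864 · 1017 · 505 ≡ 453 (mod 1531).

453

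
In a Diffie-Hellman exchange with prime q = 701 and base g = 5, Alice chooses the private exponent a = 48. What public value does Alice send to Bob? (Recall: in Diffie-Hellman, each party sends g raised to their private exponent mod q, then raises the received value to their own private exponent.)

418

Public value = 5^48 mod 701.
5^1 ≡ 5 (mod 701)
5^2 = (5^1)^2 ≡ 5^2 = 25 ≡ 25 (mod 701)
5^4 = (5^2)^2 ≡ 25^2 = 625 ≡ 625 (mod 701)
5^8 = (5^4)^2 ≡ 625^2 = 390625 ≡ 168 (mod 701)
5^16 = (5^8)^2 ≡ 168^2 = 28224 ≡ 184 (mod 701)
5^32 = (5^16)^2 ≡ 184^2 = 33856 ≡ 208 (mod 701)
5^48 = 5^32 · 5^16 ≡ 208 · 184 ≡ 418 (mod 701).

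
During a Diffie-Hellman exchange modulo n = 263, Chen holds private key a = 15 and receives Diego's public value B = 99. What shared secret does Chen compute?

Shared key K = 99^15 mod 263.
99^1 ≡ 99 (mod 263)
99^2 = (99^1)^2 ≡ 99^2 = 9801 ≡ 70 (mod 263)
99^4 = (99^2)^2 ≡ 70^2 = 4900 ≡ 166 (mod 263)
99^8 = (99^4)^2 ≡ 166^2 = 27556 ≡ 204 (mod 263)
99^15 = 99^8 · 99^4 · 99^2 · 99^1 ≡ 204 · 166 · 70 · 99 ≡ 253 (mod 263).

253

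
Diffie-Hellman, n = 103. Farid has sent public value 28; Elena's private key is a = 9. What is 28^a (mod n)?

Shared key K = 28^9 mod 103.
28^1 ≡ 28 (mod 103)
28^2 = (28^1)^2 ≡ 28^2 = 784 ≡ 63 (mod 103)
28^4 = (28^2)^2 ≡ 63^2 = 3969 ≡ 55 (mod 103)
28^8 = (28^4)^2 ≡ 55^2 = 3025 ≡ 38 (mod 103)
28^9 = 28^8 · 28^1 ≡ 38 · 28 ≡ 34 (mod 103).

34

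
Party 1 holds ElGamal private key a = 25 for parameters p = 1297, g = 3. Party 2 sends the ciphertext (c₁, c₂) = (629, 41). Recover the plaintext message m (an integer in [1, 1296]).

Shared mask s = c₁^a mod p = 629^25 mod 1297.
629^1 ≡ 629 (mod 1297)
629^2 = (629^1)^2 ≡ 629^2 = 395641 ≡ 56 (mod 1297)
629^4 = (629^2)^2 ≡ 56^2 = 3136 ≡ 542 (mod 1297)
629^8 = (629^4)^2 ≡ 542^2 = 293764 ≡ 642 (mod 1297)
629^16 = (629^8)^2 ≡ 642^2 = 412164 ≡ 1015 (mod 1297)
629^25 = 629^16 · 629^8 · 629^1 ≡ 1015 · 642 · 629 ≡ 1221 (mod 1297).
So s = 1221; s⁻¹ ≡ 1041 (mod 1297).
m = c₂ · s⁻¹ mod 1297 = 41 · 1041 mod 1297 = 1177.

1177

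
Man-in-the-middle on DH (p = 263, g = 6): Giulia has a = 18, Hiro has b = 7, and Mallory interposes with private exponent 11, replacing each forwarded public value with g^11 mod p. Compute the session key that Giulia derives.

Giulia receives Mallory's public value M = 6^11 mod 263 instead of the honest one.
6^1 ≡ 6 (mod 263)
6^2 = (6^1)^2 ≡ 6^2 = 36 ≡ 36 (mod 263)
6^4 = (6^2)^2 ≡ 36^2 = 1296 ≡ 244 (mod 263)
6^8 = (6^4)^2 ≡ 244^2 = 59536 ≡ 98 (mod 263)
6^11 = 6^8 · 6^2 · 6^1 ≡ 98 · 36 · 6 ≡ 128 (mod 263).
So M = 128. Giulia computes K = M^18 mod 263.
128^1 ≡ 128 (mod 263)
128^2 = (128^1)^2 ≡ 128^2 = 16384 ≡ 78 (mod 263)
128^4 = (128^2)^2 ≡ 78^2 = 6084 ≡ 35 (mod 263)
128^8 = (128^4)^2 ≡ 35^2 = 1225 ≡ 173 (mod 263)
128^16 = (128^8)^2 ≡ 173^2 = 29929 ≡ 210 (mod 263)
128^18 = 128^16 · 128^2 ≡ 210 · 78 ≡ 74 (mod 263).

74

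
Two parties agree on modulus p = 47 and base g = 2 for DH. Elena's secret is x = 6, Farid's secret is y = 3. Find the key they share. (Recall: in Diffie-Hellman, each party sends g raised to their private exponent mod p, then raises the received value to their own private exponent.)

Farid sends B = g^y mod p = 2^3 mod 47.
2^1 ≡ 2 (mod 47)
2^2 = (2^1)^2 ≡ 2^2 = 4 ≡ 4 (mod 47)
2^3 = 2^2 · 2^1 ≡ 4 · 2 ≡ 8 (mod 47).
So B = 8. Elena then computes K = B^x mod p = 8^6 mod 47.
8^1 ≡ 8 (mod 47)
8^2 = (8^1)^2 ≡ 8^2 = 64 ≡ 17 (mod 47)
8^4 = (8^2)^2 ≡ 17^2 = 289 ≡ 7 (mod 47)
8^6 = 8^4 · 8^2 ≡ 7 · 17 ≡ 25 (mod 47).

25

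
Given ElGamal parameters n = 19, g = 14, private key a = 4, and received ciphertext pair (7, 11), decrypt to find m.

Shared mask s = c₁^a mod n = 7^4 mod 19.
7^1 ≡ 7 (mod 19)
7^2 = (7^1)^2 ≡ 7^2 = 49 ≡ 11 (mod 19)
7^4 = (7^2)^2 ≡ 11^2 = 121 ≡ 7 (mod 19)
So s = 7; s⁻¹ ≡ 11 (mod 19).
m = c₂ · s⁻¹ mod 19 = 11 · 11 mod 19 = 7.

7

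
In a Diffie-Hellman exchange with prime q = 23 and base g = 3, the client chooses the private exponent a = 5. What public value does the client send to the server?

13

Public value = 3^5 (mod 23).
3^1 ≡ 3 (mod 23)
3^2 = (3^1)^2 ≡ 3^2 = 9 ≡ 9 (mod 23)
3^4 = (3^2)^2 ≡ 9^2 = 81 ≡ 12 (mod 23)
3^5 = 3^4 · 3^1 ≡ 12 · 3 ≡ 13 (mod 23).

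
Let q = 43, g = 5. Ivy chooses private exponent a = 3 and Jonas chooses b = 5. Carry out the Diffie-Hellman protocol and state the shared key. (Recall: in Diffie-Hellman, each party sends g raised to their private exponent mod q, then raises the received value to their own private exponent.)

Ivy sends A = g^a mod q = 5^3 mod 43.
5^1 ≡ 5 (mod 43)
5^2 = (5^1)^2 ≡ 5^2 = 25 ≡ 25 (mod 43)
5^3 = 5^2 · 5^1 ≡ 25 · 5 ≡ 39 (mod 43).
So A = 39. Jonas then computes K = A^b mod q = 39^5 mod 43.
39^1 ≡ 39 (mod 43)
39^2 = (39^1)^2 ≡ 39^2 = 1521 ≡ 16 (mod 43)
39^4 = (39^2)^2 ≡ 16^2 = 256 ≡ 41 (mod 43)
39^5 = 39^4 · 39^1 ≡ 41 · 39 ≡ 8 (mod 43).

8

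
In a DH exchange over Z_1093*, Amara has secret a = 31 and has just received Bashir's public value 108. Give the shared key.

721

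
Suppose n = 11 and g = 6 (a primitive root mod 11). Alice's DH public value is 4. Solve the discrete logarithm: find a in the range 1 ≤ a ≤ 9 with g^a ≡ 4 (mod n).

Try successive powers of 6 modulo 11:
6^1 ≡ 6
6^2 ≡ 3
6^3 ≡ 7
6^4 ≡ 9
6^5 ≡ 10
6^6 ≡ 5
6^7 ≡ 8
6^8 ≡ 4
Found: a = 8.

8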